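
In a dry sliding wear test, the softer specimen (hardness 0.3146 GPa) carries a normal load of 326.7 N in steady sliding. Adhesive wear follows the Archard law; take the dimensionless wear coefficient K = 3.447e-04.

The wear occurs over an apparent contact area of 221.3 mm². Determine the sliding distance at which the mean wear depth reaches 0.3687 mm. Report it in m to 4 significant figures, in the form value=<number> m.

value=227.9 m

Intermediates are shown rounded; each operation holds full float precision — rounded just once: 4 significant digits.
Hardness H = 0.3146 GPa = 3.146e+08 Pa.
Contact area A = 221.3 mm² = 2.213e-04 m².
Depth limit h_lim = 0.3687 mm = 3.687e-04 m.
Restated in SI base units: W = 326.7 N, H = 3.146e+08 Pa, K = 3.447e-04.
Permissible volume V_lim = h_lim·A = 3.687e-04 · 2.213e-04 = 8.159e-08 m³.
So the life L = V_lim·H/(K·W) = 8.159e-08 · 3.146e+08 / (3.447e-04 · 326.7) = 227.9 m.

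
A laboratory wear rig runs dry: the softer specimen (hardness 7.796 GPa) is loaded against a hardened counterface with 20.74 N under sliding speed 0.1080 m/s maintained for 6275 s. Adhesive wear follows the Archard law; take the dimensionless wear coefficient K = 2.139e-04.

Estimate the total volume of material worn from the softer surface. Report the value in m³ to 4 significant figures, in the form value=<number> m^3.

value=3.856e-10 m^3

Each operation carries full float precision; the intermediates are printed rounded, and a lone final rounding, at 4 significant digits.
The distance L = v·t = 0.1080 m/s × 6275 s = 677.7 m.
Hardness H = 7.796 GPa = 7.796e+09 Pa.
In SI base units, W = 20.74 N, H = 7.796e+09 Pa, K = 2.139e-04.
Archard volume V = K·W·L/H = 2.139e-04 · 20.74 · 677.7 / 7.796e+09 = 3.856e-10 m³.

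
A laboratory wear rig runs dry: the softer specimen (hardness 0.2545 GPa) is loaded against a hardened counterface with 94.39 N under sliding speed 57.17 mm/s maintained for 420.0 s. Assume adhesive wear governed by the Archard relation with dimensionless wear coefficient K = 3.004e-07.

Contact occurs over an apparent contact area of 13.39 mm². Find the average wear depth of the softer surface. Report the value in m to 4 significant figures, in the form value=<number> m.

Intermediates are printed rounded. The algebra holds full precision. Rounded just once to four significant figures.
Sliding speed v = 57.17 mm/s = 0.05717 m/s. The distance L = v·t = 0.05717 m/s × 420.0 s = 24.01 m.
Hardness H = 0.2545 GPa = 2.545e+08 Pa.
Contact area A = 13.39 mm² = 1.339e-05 m².
In SI base units, W = 94.39 N, H = 2.545e+08 Pa, K = 3.004e-07.
By Archard's law, V = K·W·L/H = 3.004e-07 · 94.39 · 24.01 / 2.545e+08 = 2.675e-12 m³.
Mean depth h = V/A = 2.675e-12 / 1.339e-05 = 1.998e-07 m.

value=1.998e-07 m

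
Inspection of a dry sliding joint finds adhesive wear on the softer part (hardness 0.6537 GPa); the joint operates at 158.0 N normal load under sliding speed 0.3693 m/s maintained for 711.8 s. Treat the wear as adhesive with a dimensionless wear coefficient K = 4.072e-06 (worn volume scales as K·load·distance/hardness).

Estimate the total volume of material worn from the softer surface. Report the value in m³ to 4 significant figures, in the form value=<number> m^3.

Intermediate values appear rounded. Every step runs at exact precision, and a lone final rounding to 4 significant digits.
Convert: Distance covered L = v·t = 0.3693 m/s × 711.8 s = 262.9 m.
Convert: Hardness H = 0.6537 GPa = 6.537e+08 Pa.
SI base units throughout: W = 158.0 N, H = 6.537e+08 Pa, K = 4.072e-06.
Archard volume V = K·W·L/H = 4.072e-06 · 158.0 · 262.9 / 6.537e+08 = 2.587e-10 m³.

value=2.587e-10 m^3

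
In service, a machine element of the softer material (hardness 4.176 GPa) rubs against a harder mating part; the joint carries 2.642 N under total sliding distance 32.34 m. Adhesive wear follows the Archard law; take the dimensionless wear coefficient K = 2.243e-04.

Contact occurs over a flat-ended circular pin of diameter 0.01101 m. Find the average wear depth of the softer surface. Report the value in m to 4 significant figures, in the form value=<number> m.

Displayed values are rounded, and the algebra maintains full float precision; a single final rounding: 4 significant digits.
Hardness H = 4.176 GPa = 4.176e+09 Pa.
Contact area A = π·d²/4 = π·(0.01101 m)²/4 = 9.521e-05 m².
In SI base units: W = 2.642 N, H = 4.176e+09 Pa, K = 2.243e-04.
Archard relation: V = K·W·L/H = 2.243e-04 · 2.642 · 32.34 / 4.176e+09 = 4.589e-12 m³.
Mean wear depth h = V/A = 4.589e-12 / 9.521e-05 = 4.820e-08 m.

value=4.820e-08 m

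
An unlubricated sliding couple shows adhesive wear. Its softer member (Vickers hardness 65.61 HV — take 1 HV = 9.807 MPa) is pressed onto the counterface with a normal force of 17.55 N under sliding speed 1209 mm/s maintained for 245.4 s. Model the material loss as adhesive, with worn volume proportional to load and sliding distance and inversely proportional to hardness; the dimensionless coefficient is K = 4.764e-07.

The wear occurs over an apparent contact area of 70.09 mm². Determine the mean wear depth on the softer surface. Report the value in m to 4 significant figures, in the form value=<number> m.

Intermediates are printed rounded; the algebra keeps exact precision, and rounded once at the end: 4 significant figures.
Convert: Sliding speed v = 1209 mm/s = 1.209 m/s. The distance L = v·t = 1.209 m/s × 245.4 s = 296.7 m.
Convert: Hardness H = 65.61 HV × 9.807 MPa/HV = 643.4 MPa = 6.434e+08 Pa.
Convert: Contact area A = 70.09 mm² = 7.009e-05 m².
Working in SI base units: W = 17.55 N, H = 6.434e+08 Pa, K = 4.764e-07.
Apply Archard: V = K·W·L/H = 4.764e-07 · 17.55 · 296.7 / 6.434e+08 = 3.855e-12 m³.
Wear depth h = V/A = 3.855e-12 / 7.009e-05 = 5.500e-08 m.

value=5.500e-08 m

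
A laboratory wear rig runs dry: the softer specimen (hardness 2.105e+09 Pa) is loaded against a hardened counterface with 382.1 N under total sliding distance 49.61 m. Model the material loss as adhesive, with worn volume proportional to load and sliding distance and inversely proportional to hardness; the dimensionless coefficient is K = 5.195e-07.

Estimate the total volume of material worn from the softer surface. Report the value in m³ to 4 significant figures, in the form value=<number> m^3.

Intermediate values are displayed rounded. All working math holds full float precision; a single final rounding: 4 significant figures.
Collected in SI base units: W = 382.1 N, H = 2.105e+09 Pa, K = 5.195e-07.
Archard relation: V = K·W·L/H = 5.195e-07 · 382.1 · 49.61 / 2.105e+09 = 4.678e-12 m³.

value=4.678e-12 m^3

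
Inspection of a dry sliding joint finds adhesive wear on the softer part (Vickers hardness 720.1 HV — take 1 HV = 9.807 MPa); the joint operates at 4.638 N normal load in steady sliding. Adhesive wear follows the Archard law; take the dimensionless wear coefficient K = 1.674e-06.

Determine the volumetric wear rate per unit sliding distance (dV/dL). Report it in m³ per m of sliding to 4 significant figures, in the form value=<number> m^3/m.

value=1.099e-15 m^3/m

Every step holds full float precision. Intermediate values are shown rounded; a single final rounding: 4 significant digits.
Convert: Hardness H = 720.1 HV × 9.807 MPa/HV = 7062 MPa = 7.062e+09 Pa.
In SI base units: W = 4.638 N, H = 7.062e+09 Pa, K = 1.674e-06.
The wear rate dV/dL = K·W/H (no L dependence): 1.674e-06 · 4.638 / 7.062e+09 = 1.099e-15 m³/m.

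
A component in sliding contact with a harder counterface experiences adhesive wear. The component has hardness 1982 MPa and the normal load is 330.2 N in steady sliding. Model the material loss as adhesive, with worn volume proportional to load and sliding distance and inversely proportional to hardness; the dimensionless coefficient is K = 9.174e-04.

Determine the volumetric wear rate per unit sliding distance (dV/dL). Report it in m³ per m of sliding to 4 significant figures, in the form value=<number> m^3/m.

value=1.528e-10 m^3/m

The intermediates are printed rounded. The computation holds full precision. Rounded once at the end to four significant digits.
Convert: Hardness H = 1982 MPa = 1.982e+09 Pa.
Restated in SI base units: W = 330.2 N, H = 1.982e+09 Pa, K = 9.174e-04.
Rate of wear dV/dL = K·W/H, per unit distance: 9.174e-04 · 330.2 / 1.982e+09 = 1.528e-10 m³/m.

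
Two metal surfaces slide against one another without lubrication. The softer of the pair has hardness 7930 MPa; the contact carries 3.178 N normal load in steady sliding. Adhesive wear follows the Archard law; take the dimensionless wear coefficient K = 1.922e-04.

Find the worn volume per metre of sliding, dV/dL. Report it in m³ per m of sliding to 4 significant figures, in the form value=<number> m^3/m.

Intermediates are displayed rounded — every step carries full precision, and a lone final rounding: 4 significant digits.
Convert: Hardness H = 7930 MPa = 7.930e+09 Pa.
Collected in SI base units: W = 3.178 N, H = 7.930e+09 Pa, K = 1.922e-04.
Sliding wear rate dV/dL = K·W/H, so: 1.922e-04 · 3.178 / 7.930e+09 = 7.703e-14 m³/m.

value=7.703e-14 m^3/m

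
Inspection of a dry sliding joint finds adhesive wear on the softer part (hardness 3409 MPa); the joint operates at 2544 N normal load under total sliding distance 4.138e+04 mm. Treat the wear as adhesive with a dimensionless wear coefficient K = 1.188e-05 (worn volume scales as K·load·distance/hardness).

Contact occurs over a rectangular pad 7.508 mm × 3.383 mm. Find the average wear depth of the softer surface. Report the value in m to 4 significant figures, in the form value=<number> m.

value=1.444e-05 m

The algebra carries full float precision; the intermediates appear rounded; a lone final rounding, at four significant digits.
Convert: The distance L = 4.138e+04 mm = 41.38 m.
Convert: Hardness H = 3409 MPa = 3.409e+09 Pa.
Convert: Pad sides 7.508 mm × 3.383 mm = 0.007508 m × 0.003383 m. Contact area A = 0.007508 m × 0.003383 m = 2.540e-05 m².
Restated in SI base units: W = 2544 N, H = 3.409e+09 Pa, K = 1.188e-05.
By Archard's law, V = K·W·L/H = 1.188e-05 · 2544 · 41.38 / 3.409e+09 = 3.669e-10 m³.
Mean wear depth h = V/A = 3.669e-10 / 2.540e-05 = 1.444e-05 m.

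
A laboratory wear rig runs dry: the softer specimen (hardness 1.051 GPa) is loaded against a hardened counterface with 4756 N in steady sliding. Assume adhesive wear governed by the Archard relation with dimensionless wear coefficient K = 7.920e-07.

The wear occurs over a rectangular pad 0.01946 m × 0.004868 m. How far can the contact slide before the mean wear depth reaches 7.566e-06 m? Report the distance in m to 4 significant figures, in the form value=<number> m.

value=200.0 m

The intermediates are displayed rounded — the computation runs at full precision; rounded just once, at four significant figures.
Convert: Hardness H = 1.051 GPa = 1.051e+09 Pa.
Convert: Contact area A = 0.01946 m × 0.004868 m = 9.473e-05 m².
Expressed in SI base units: W = 4756 N, H = 1.051e+09 Pa, K = 7.920e-07.
At the depth limit, V_lim = h_lim·A = 7.566e-06 · 9.473e-05 = 7.167e-10 m³.
Life L = V_lim·H/(K·W) = 7.167e-10 · 1.051e+09 / (7.920e-07 · 4756) = 200.0 m.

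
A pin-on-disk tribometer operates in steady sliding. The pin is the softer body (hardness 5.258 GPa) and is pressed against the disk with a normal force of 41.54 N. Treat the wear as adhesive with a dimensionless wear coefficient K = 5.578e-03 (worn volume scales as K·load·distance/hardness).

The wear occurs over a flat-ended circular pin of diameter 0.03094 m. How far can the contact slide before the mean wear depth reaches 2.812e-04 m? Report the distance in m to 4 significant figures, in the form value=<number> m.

value=4798 m

The algebra maintains exact precision; intermediates are displayed rounded, and one final rounding: 4 significant digits.
Convert: Hardness H = 5.258 GPa = 5.258e+09 Pa.
Convert: Contact area A = π·d²/4 = π·(0.03094 m)²/4 = 7.518e-04 m².
Working in SI base units: W = 41.54 N, H = 5.258e+09 Pa, K = 5.578e-03.
Wearable volume V_lim = h_lim·A = 2.812e-04 · 7.518e-04 = 2.114e-07 m³.
So the life L = V_lim·H/(K·W) = 2.114e-07 · 5.258e+09 / (5.578e-03 · 41.54) = 4798 m.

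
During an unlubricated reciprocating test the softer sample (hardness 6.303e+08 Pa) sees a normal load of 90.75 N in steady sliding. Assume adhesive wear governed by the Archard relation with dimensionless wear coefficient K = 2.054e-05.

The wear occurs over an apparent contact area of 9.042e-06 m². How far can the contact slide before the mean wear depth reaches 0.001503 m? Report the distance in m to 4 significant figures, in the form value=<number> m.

The computation runs at full precision, and the intermediates are shown rounded — one final rounding to 4 significant figures.
Expressed in SI base units: W = 90.75 N, H = 6.303e+08 Pa, K = 2.054e-05.
Limit volume V_lim = h_lim·A = 0.001503 · 9.042e-06 = 1.359e-08 m³.
Life L = V_lim·H/(K·W) = 1.359e-08 · 6.303e+08 / (2.054e-05 · 90.75) = 4595 m.

value=4595 m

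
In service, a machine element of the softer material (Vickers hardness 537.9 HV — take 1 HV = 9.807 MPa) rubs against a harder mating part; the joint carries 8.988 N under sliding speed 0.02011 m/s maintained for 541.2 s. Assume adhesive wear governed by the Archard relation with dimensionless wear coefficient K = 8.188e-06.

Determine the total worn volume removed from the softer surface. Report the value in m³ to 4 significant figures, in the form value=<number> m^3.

Every step carries exact precision. Intermediates are shown rounded, and rounded just once: 4 significant digits.
Convert: Distance covered L = v·t = 0.02011 m/s × 541.2 s = 10.88 m.
Convert: Hardness H = 537.9 HV × 9.807 MPa/HV = 5275 MPa = 5.275e+09 Pa.
In SI base units: W = 8.988 N, H = 5.275e+09 Pa, K = 8.188e-06.
Apply Archard: V = K·W·L/H = 8.188e-06 · 8.988 · 10.88 / 5.275e+09 = 1.518e-13 m³.

value=1.518e-13 m^3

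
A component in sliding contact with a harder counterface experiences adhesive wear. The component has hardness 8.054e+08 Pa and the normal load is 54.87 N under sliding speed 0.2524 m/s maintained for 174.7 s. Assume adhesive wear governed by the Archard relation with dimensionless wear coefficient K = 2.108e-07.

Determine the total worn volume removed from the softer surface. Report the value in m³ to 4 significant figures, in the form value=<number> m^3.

The computation carries full precision; the intermediates are displayed rounded; rounded just once: four significant digits.
Convert: The distance L = v·t = 0.2524 m/s × 174.7 s = 44.09 m.
As SI base values: W = 54.87 N, H = 8.054e+08 Pa, K = 2.108e-07.
Volume removed: V = K·W·L/H = 2.108e-07 · 54.87 · 44.09 / 8.054e+08 = 6.333e-13 m³.

value=6.333e-13 m^3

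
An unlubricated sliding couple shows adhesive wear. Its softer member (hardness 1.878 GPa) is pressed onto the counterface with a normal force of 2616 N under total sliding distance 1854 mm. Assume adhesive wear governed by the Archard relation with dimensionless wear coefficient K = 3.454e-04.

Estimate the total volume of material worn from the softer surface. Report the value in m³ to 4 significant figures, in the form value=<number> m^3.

value=8.920e-10 m^3

The computation runs at exact precision, and the intermediates are shown rounded. Rounded once at the end, at four significant digits.
Distance covered L = 1854 mm = 1.854 m.
Hardness H = 1.878 GPa = 1.878e+09 Pa.
In SI base units: W = 2616 N, H = 1.878e+09 Pa, K = 3.454e-04.
Volume removed: V = K·W·L/H = 3.454e-04 · 2616 · 1.854 / 1.878e+09 = 8.920e-10 m³.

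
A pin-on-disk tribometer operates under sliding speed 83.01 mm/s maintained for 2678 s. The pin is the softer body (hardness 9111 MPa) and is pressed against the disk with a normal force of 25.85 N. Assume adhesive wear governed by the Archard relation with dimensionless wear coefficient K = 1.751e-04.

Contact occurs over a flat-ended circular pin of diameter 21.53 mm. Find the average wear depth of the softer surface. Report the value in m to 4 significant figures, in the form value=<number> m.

Intermediates appear rounded. All working math carries full precision. Rounded just once, at 4 significant digits.
Sliding speed v = 83.01 mm/s = 0.08301 m/s. Total distance L = v·t = 0.08301 m/s × 2678 s = 222.3 m.
Hardness H = 9111 MPa = 9.111e+09 Pa.
Pin diameter d = 21.53 mm = 0.02153 m. Contact area A = π·d²/4 = π·(0.02153 m)²/4 = 3.641e-04 m².
SI base units throughout: W = 25.85 N, H = 9.111e+09 Pa, K = 1.751e-04.
Apply Archard: V = K·W·L/H = 1.751e-04 · 25.85 · 222.3 / 9.111e+09 = 1.104e-10 m³.
Mean depth h = V/A = 1.104e-10 / 3.641e-04 = 3.033e-07 m.

value=3.033e-07 m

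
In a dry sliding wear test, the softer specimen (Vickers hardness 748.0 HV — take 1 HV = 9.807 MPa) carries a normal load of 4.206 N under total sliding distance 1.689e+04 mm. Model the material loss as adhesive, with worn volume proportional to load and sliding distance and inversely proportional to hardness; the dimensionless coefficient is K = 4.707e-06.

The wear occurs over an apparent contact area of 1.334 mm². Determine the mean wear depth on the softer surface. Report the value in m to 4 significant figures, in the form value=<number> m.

Displayed values are rounded. All arithmetic holds full precision; rounded just once to four significant digits.
Path length L = 1.689e+04 mm = 16.89 m.
Hardness H = 748.0 HV × 9.807 MPa/HV = 7336 MPa = 7.336e+09 Pa.
Contact area A = 1.334 mm² = 1.334e-06 m².
Collected in SI base units: W = 4.206 N, H = 7.336e+09 Pa, K = 4.707e-06.
The Archard volume V = K·W·L/H = 4.707e-06 · 4.206 · 16.89 / 7.336e+09 = 4.558e-14 m³.
Depth of wear h = V/A = 4.558e-14 / 1.334e-06 = 3.417e-08 m.

value=3.417e-08 m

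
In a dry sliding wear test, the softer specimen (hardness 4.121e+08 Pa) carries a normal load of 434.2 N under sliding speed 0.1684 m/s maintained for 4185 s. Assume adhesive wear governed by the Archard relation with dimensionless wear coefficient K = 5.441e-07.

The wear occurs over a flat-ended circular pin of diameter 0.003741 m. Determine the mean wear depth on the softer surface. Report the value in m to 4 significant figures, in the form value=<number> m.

value=3.676e-05 m

The intermediates appear rounded — all arithmetic carries exact precision, and one final rounding, at four significant digits.
Convert: Distance covered L = v·t = 0.1684 m/s × 4185 s = 704.8 m.
Convert: Contact area A = π·d²/4 = π·(0.003741 m)²/4 = 1.099e-05 m².
As SI base values: W = 434.2 N, H = 4.121e+08 Pa, K = 5.441e-07.
Apply Archard: V = K·W·L/H = 5.441e-07 · 434.2 · 704.8 / 4.121e+08 = 4.040e-10 m³.
Depth of wear h = V/A = 4.040e-10 / 1.099e-05 = 3.676e-05 m.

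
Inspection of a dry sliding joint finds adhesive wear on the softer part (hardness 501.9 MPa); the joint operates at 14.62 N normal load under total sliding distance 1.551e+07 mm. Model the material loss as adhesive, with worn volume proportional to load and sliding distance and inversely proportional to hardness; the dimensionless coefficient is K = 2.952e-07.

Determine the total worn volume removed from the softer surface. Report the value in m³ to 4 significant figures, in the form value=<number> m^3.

value=1.334e-10 m^3

Each operation carries full precision. Shown intermediates are rounded; rounded once at the end to 4 significant digits.
Convert: The distance L = 1.551e+07 mm = 1.551e+04 m.
Convert: Hardness H = 501.9 MPa = 5.019e+08 Pa.
SI base units throughout: W = 14.62 N, H = 5.019e+08 Pa, K = 2.952e-07.
Archard volume V = K·W·L/H = 2.952e-07 · 14.62 · 1.551e+04 / 5.019e+08 = 1.334e-10 m³.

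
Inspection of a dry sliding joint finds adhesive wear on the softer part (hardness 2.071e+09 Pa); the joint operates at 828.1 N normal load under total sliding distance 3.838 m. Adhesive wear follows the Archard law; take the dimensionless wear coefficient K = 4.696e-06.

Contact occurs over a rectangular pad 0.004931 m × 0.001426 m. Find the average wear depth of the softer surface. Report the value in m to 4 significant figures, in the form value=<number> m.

All working math runs at full precision, and printed values are rounded, and one last rounding, at four significant digits.
Contact area A = 0.004931 m × 0.001426 m = 7.032e-06 m².
In SI base units: W = 828.1 N, H = 2.071e+09 Pa, K = 4.696e-06.
Archard volume V = K·W·L/H = 4.696e-06 · 828.1 · 3.838 / 2.071e+09 = 7.207e-12 m³.
Mean wear depth h = V/A = 7.207e-12 / 7.032e-06 = 1.025e-06 m.

value=1.025e-06 m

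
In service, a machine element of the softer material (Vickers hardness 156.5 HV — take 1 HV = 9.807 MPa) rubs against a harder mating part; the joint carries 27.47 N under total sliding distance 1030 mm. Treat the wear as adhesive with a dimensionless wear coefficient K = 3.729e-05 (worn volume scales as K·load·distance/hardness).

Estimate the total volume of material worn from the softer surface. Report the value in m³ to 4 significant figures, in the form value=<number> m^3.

The intermediates are shown rounded, and each operation carries full float precision. Rounded once at the end to four significant digits.
Total distance L = 1030 mm = 1.030 m.
Hardness H = 156.5 HV × 9.807 MPa/HV = 1535 MPa = 1.535e+09 Pa.
Collected in SI base units: W = 27.47 N, H = 1.535e+09 Pa, K = 3.729e-05.
Apply Archard: V = K·W·L/H = 3.729e-05 · 27.47 · 1.030 / 1.535e+09 = 6.874e-13 m³.

value=6.874e-13 m^3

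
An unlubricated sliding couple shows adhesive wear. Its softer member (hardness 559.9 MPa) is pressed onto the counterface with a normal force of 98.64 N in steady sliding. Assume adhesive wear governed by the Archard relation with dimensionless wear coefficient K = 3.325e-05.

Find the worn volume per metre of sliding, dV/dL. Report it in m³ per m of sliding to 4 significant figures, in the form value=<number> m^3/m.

Intermediates are printed rounded; every step runs at exact precision. Rounded just once, at four significant figures.
Hardness H = 559.9 MPa = 5.599e+08 Pa.
Working in SI base units: W = 98.64 N, H = 5.599e+08 Pa, K = 3.325e-05.
Sliding wear rate dV/dL = K·W/H (independent of L): 3.325e-05 · 98.64 / 5.599e+08 = 5.858e-12 m³/m.

value=5.858e-12 m^3/m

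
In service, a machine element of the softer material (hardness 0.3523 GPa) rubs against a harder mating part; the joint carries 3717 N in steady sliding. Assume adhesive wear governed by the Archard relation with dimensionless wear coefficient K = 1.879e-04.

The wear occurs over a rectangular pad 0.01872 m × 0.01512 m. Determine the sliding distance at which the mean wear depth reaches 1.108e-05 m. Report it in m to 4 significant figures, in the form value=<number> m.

Each operation maintains full float precision. Shown intermediates are rounded, and a lone final rounding, at 4 significant digits.
Convert: Hardness H = 0.3523 GPa = 3.523e+08 Pa.
Convert: Contact area A = 0.01872 m × 0.01512 m = 2.830e-04 m².
Expressed in SI base units: W = 3717 N, H = 3.523e+08 Pa, K = 1.879e-04.
Permissible volume V_lim = h_lim·A = 1.108e-05 · 2.830e-04 = 3.136e-09 m³.
Life L = V_lim·H/(K·W) = 3.136e-09 · 3.523e+08 / (1.879e-04 · 3717) = 1.582 m.

value=1.582 m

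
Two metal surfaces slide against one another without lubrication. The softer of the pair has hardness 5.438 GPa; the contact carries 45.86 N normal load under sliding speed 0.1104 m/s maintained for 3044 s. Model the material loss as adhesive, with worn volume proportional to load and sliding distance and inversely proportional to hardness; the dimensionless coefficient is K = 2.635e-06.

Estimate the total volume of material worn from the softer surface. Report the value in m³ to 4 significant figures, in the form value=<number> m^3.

Displayed values are rounded; all working math runs at exact precision. Rounded once at the end: 4 significant digits.
Convert: The distance L = v·t = 0.1104 m/s × 3044 s = 336.1 m.
Convert: Hardness H = 5.438 GPa = 5.438e+09 Pa.
As SI base values: W = 45.86 N, H = 5.438e+09 Pa, K = 2.635e-06.
By Archard's law, V = K·W·L/H = 2.635e-06 · 45.86 · 336.1 / 5.438e+09 = 7.468e-12 m³.

value=7.468e-12 m^3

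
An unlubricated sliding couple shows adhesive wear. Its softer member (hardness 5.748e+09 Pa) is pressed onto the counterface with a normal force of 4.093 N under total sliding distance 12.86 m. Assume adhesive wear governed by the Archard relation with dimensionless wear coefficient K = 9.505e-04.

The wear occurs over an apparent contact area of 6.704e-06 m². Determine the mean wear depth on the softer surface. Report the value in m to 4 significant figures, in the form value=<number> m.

value=1.298e-06 m

Quoted intermediates are rounded — the algebra holds full float precision — one last rounding to four significant figures.
Collected in SI base units: W = 4.093 N, H = 5.748e+09 Pa, K = 9.505e-04.
Apply Archard: V = K·W·L/H = 9.505e-04 · 4.093 · 12.86 / 5.748e+09 = 8.704e-12 m³.
Wear depth h = V/A = 8.704e-12 / 6.704e-06 = 1.298e-06 m.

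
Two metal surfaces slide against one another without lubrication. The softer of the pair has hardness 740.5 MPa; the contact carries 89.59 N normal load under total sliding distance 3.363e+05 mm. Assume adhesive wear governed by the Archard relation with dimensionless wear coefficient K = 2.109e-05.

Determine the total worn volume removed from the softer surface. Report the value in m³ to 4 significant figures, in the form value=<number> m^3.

value=8.581e-10 m^3

The computation maintains full float precision; intermediate values are printed rounded, and a single final rounding to four significant figures.
Convert: Sliding distance L = 3.363e+05 mm = 336.3 m.
Convert: Hardness H = 740.5 MPa = 7.405e+08 Pa.
Collected in SI base units: W = 89.59 N, H = 7.405e+08 Pa, K = 2.109e-05.
The Archard volume V = K·W·L/H = 2.109e-05 · 89.59 · 336.3 / 7.405e+08 = 8.581e-10 m³.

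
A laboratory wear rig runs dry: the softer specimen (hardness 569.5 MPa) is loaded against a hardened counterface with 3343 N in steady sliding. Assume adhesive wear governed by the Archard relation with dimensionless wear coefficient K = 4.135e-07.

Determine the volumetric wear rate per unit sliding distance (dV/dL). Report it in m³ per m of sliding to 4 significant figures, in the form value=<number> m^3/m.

Intermediates appear rounded — the computation maintains full precision. Rounded once at the end: 4 significant digits.
Convert: Hardness H = 569.5 MPa = 5.695e+08 Pa.
Working in SI base units: W = 3343 N, H = 5.695e+08 Pa, K = 4.135e-07.
Wear rate dV/dL = K·W/H (no L dependence): 4.135e-07 · 3343 / 5.695e+08 = 2.427e-12 m³/m.

value=2.427e-12 m^3/m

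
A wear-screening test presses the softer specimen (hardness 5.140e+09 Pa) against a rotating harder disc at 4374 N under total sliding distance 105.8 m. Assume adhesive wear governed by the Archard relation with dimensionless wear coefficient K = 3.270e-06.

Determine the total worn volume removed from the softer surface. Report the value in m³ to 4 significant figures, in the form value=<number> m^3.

value=2.944e-10 m^3

The intermediates are displayed rounded. Each operation maintains exact precision. Rounded once at the end to four significant figures.
SI base units throughout: W = 4374 N, H = 5.140e+09 Pa, K = 3.270e-06.
The Archard volume V = K·W·L/H = 3.270e-06 · 4374 · 105.8 / 5.140e+09 = 2.944e-10 m³.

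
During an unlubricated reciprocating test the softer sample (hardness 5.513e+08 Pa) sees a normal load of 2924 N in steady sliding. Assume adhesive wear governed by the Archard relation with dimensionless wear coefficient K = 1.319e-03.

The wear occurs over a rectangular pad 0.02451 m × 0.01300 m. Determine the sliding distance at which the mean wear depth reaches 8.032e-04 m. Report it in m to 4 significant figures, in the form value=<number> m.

value=36.58 m

Displayed values are rounded, and every step runs at exact precision. Rounded just once: 4 significant figures.
Contact area A = 0.02451 m × 0.01300 m = 3.186e-04 m².
Collected in SI base units: W = 2924 N, H = 5.513e+08 Pa, K = 1.319e-03.
Permissible volume V_lim = h_lim·A = 8.032e-04 · 3.186e-04 = 2.559e-07 m³.
So the life L = V_lim·H/(K·W) = 2.559e-07 · 5.513e+08 / (1.319e-03 · 2924) = 36.58 m.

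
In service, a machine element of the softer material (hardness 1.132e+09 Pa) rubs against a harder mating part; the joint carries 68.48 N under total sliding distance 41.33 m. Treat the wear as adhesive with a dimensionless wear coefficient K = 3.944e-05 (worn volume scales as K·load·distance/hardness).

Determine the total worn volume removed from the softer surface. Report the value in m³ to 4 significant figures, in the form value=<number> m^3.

value=9.861e-11 m^3

All working math maintains exact precision, and intermediate values are displayed rounded; a single final rounding to 4 significant digits.
In SI base units: W = 68.48 N, H = 1.132e+09 Pa, K = 3.944e-05.
Apply Archard: V = K·W·L/H = 3.944e-05 · 68.48 · 41.33 / 1.132e+09 = 9.861e-11 m³.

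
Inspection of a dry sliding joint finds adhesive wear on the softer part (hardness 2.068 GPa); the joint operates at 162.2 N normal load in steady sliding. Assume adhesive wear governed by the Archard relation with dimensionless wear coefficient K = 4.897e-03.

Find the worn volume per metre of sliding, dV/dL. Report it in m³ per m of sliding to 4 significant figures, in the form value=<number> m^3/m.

Displayed values are rounded. All arithmetic holds full precision; one last rounding, at 4 significant digits.
Hardness H = 2.068 GPa = 2.068e+09 Pa.
Expressed in SI base units: W = 162.2 N, H = 2.068e+09 Pa, K = 4.897e-03.
Sliding wear rate dV/dL = K·W/H — distance-free: 4.897e-03 · 162.2 / 2.068e+09 = 3.841e-10 m³/m.

value=3.841e-10 m^3/m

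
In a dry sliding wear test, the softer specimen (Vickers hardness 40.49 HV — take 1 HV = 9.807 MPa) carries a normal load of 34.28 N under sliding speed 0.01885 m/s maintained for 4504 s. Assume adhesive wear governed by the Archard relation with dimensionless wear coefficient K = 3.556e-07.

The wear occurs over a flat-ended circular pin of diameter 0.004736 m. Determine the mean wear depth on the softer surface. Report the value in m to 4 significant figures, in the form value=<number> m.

value=1.480e-07 m

Quoted intermediates are rounded, and all working math runs at full float precision, and a single final rounding: 4 significant figures.
Total distance L = v·t = 0.01885 m/s × 4504 s = 84.90 m.
Hardness H = 40.49 HV × 9.807 MPa/HV = 397.1 MPa = 3.971e+08 Pa.
Contact area A = π·d²/4 = π·(0.004736 m)²/4 = 1.762e-05 m².
SI base units throughout: W = 34.28 N, H = 3.971e+08 Pa, K = 3.556e-07.
Volume removed: V = K·W·L/H = 3.556e-07 · 34.28 · 84.90 / 3.971e+08 = 2.606e-12 m³.
Depth h = V/A = 2.606e-12 / 1.762e-05 = 1.480e-07 m.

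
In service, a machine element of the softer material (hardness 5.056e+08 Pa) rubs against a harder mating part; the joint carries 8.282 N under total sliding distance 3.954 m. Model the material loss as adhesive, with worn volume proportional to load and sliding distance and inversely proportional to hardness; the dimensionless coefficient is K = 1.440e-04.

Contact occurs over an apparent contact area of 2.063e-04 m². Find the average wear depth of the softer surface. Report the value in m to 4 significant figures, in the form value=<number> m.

value=4.521e-08 m

Each operation holds exact precision; intermediate values are printed rounded — a lone final rounding to 4 significant digits.
Expressed in SI base units: W = 8.282 N, H = 5.056e+08 Pa, K = 1.440e-04.
Archard relation: V = K·W·L/H = 1.440e-04 · 8.282 · 3.954 / 5.056e+08 = 9.327e-12 m³.
Mean wear depth h = V/A = 9.327e-12 / 2.063e-04 = 4.521e-08 m.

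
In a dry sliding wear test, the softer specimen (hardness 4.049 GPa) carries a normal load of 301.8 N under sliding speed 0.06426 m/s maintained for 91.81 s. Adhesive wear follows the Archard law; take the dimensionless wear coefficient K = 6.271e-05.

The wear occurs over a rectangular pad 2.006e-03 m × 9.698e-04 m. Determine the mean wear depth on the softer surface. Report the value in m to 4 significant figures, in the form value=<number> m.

value=1.418e-05 m

The algebra keeps full precision; quoted intermediates are rounded — one last rounding, at four significant digits.
Sliding distance L = v·t = 0.06426 m/s × 91.81 s = 5.900 m.
Hardness H = 4.049 GPa = 4.049e+09 Pa.
Contact area A = 2.006e-03 m × 9.698e-04 m = 1.945e-06 m².
In SI base units: W = 301.8 N, H = 4.049e+09 Pa, K = 6.271e-05.
Apply Archard: V = K·W·L/H = 6.271e-05 · 301.8 · 5.900 / 4.049e+09 = 2.758e-11 m³.
Mean depth h = V/A = 2.758e-11 / 1.945e-06 = 1.418e-05 m.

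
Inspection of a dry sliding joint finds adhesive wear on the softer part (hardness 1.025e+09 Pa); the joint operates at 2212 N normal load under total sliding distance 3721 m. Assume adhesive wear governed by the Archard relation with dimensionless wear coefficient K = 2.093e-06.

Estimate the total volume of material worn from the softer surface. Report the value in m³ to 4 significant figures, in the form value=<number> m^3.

All arithmetic keeps full precision. Printed values are rounded; rounded once at the end to 4 significant digits.
In SI base units, W = 2212 N, H = 1.025e+09 Pa, K = 2.093e-06.
Archard volume V = K·W·L/H = 2.093e-06 · 2212 · 3721 / 1.025e+09 = 1.681e-08 m³.

value=1.681e-08 m^3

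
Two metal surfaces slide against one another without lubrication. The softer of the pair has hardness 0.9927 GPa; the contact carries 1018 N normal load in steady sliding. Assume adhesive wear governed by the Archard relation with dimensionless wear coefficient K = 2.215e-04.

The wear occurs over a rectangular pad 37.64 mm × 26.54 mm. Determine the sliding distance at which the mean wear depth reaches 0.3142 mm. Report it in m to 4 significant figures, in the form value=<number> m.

The intermediates are printed rounded. The computation maintains full precision, and a single final rounding, at four significant digits.
Hardness H = 0.9927 GPa = 9.927e+08 Pa.
Pad sides 37.64 mm × 26.54 mm = 0.03764 m × 0.02654 m. Contact area A = 0.03764 m × 0.02654 m = 9.990e-04 m².
Depth limit h_lim = 0.3142 mm = 3.142e-04 m.
Restated in SI base units: W = 1018 N, H = 9.927e+08 Pa, K = 2.215e-04.
At the depth limit, V_lim = h_lim·A = 3.142e-04 · 9.990e-04 = 3.139e-07 m³.
Life L = V_lim·H/(K·W) = 3.139e-07 · 9.927e+08 / (2.215e-04 · 1018) = 1382 m.

value=1382 m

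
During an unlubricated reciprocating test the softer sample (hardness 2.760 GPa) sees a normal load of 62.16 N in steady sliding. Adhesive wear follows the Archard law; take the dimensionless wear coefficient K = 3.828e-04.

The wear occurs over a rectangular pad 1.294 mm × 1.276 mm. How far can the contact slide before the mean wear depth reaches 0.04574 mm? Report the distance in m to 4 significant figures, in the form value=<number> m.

value=8.760 m

Every step runs at full float precision; shown intermediates are rounded. Rounded just once to 4 significant figures.
Convert: Hardness H = 2.760 GPa = 2.760e+09 Pa.
Convert: Pad sides 1.294 mm × 1.276 mm = 0.001294 m × 0.001276 m. Contact area A = 0.001294 m × 0.001276 m = 1.651e-06 m².
Convert: Depth limit h_lim = 0.04574 mm = 4.574e-05 m.
Restated in SI base units: W = 62.16 N, H = 2.760e+09 Pa, K = 3.828e-04.
Wearable volume V_lim = h_lim·A = 4.574e-05 · 1.651e-06 = 7.552e-11 m³.
Sliding life L = V_lim·H/(K·W) = 7.552e-11 · 2.760e+09 / (3.828e-04 · 62.16) = 8.760 m.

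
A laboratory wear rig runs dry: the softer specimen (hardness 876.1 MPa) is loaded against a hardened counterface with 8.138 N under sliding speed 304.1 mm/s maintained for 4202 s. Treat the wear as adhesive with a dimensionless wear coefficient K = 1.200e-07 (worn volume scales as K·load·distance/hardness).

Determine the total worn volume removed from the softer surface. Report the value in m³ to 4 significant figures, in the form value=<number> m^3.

value=1.424e-12 m^3

All arithmetic keeps exact precision; shown intermediates are rounded. Rounded once at the end, at four significant figures.
Sliding speed v = 304.1 mm/s = 0.3041 m/s. Distance L = v·t = 0.3041 m/s × 4202 s = 1278 m.
Hardness H = 876.1 MPa = 8.761e+08 Pa.
Restated in SI base units: W = 8.138 N, H = 8.761e+08 Pa, K = 1.200e-07.
By Archard's law, V = K·W·L/H = 1.200e-07 · 8.138 · 1278 / 8.761e+08 = 1.424e-12 m³.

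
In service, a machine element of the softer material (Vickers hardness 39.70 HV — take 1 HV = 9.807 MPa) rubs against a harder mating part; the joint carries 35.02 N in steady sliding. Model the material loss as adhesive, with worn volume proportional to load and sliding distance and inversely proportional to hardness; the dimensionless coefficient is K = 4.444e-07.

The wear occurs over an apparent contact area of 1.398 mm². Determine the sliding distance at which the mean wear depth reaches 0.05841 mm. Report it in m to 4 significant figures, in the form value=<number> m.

value=2043 m

The algebra maintains full float precision, and the intermediates are printed rounded — a single final rounding to 4 significant figures.
Convert: Hardness H = 39.70 HV × 9.807 MPa/HV = 389.3 MPa = 3.893e+08 Pa.
Convert: Contact area A = 1.398 mm² = 1.398e-06 m².
Convert: Depth limit h_lim = 0.05841 mm = 5.841e-05 m.
SI base units throughout: W = 35.02 N, H = 3.893e+08 Pa, K = 4.444e-07.
Limit volume V_lim = h_lim·A = 5.841e-05 · 1.398e-06 = 8.166e-11 m³.
Sliding life L = V_lim·H/(K·W) = 8.166e-11 · 3.893e+08 / (4.444e-07 · 35.02) = 2043 m.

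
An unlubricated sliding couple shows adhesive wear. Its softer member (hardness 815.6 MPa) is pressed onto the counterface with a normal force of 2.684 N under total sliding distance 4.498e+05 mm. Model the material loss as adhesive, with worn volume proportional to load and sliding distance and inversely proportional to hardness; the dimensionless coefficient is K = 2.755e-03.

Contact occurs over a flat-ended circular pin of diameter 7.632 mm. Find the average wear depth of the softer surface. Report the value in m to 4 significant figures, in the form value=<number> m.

value=8.914e-05 m

Every step carries exact precision — intermediates are displayed rounded. Rounded once at the end, at four significant figures.
Convert: Distance covered L = 4.498e+05 mm = 449.8 m.
Convert: Hardness H = 815.6 MPa = 8.156e+08 Pa.
Convert: Pin diameter d = 7.632 mm = 0.007632 m. Contact area A = π·d²/4 = π·(0.007632 m)²/4 = 4.575e-05 m².
Restated in SI base units: W = 2.684 N, H = 8.156e+08 Pa, K = 2.755e-03.
Apply Archard: V = K·W·L/H = 2.755e-03 · 2.684 · 449.8 / 8.156e+08 = 4.078e-09 m³.
Wear depth h = V/A = 4.078e-09 / 4.575e-05 = 8.914e-05 m.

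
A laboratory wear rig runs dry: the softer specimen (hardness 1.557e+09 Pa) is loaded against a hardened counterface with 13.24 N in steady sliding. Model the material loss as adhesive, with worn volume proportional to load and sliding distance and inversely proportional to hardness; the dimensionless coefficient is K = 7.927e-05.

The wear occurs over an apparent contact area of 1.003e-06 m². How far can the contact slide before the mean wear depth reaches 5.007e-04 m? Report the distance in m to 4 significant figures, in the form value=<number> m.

The intermediates are displayed rounded. All arithmetic maintains exact precision, and one final rounding to four significant figures.
Restated in SI base units: W = 13.24 N, H = 1.557e+09 Pa, K = 7.927e-05.
Limit volume V_lim = h_lim·A = 5.007e-04 · 1.003e-06 = 5.022e-10 m³.
Thus life L = V_lim·H/(K·W) = 5.022e-10 · 1.557e+09 / (7.927e-05 · 13.24) = 745.0 m.

value=745.0 m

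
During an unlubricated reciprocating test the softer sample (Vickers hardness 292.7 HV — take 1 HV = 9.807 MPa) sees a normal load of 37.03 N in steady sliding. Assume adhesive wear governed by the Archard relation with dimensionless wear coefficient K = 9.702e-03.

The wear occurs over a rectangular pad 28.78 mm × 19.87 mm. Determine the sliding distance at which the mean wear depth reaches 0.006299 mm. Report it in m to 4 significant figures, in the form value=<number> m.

value=28.78 m

Intermediate values appear rounded — the algebra runs at exact precision — a single final rounding, at 4 significant digits.
Convert: Hardness H = 292.7 HV × 9.807 MPa/HV = 2871 MPa = 2.871e+09 Pa.
Convert: Pad sides 28.78 mm × 19.87 mm = 0.02878 m × 0.01987 m. Contact area A = 0.02878 m × 0.01987 m = 5.719e-04 m².
Convert: Depth limit h_lim = 0.006299 mm = 6.299e-06 m.
In SI base units, W = 37.03 N, H = 2.871e+09 Pa, K = 9.702e-03.
Allowed volume V_lim = h_lim·A = 6.299e-06 · 5.719e-04 = 3.602e-09 m³.
Life L = V_lim·H/(K·W) = 3.602e-09 · 2.871e+09 / (9.702e-03 · 37.03) = 28.78 m.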